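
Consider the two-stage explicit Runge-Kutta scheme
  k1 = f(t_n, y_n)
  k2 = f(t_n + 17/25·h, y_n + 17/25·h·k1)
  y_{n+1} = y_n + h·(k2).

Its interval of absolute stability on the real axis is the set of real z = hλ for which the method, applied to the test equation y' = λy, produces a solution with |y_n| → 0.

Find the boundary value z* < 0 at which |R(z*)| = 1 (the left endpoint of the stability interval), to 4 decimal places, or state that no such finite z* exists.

left endpoint -1.4706.

With y'=λy (z=hλ):
  k1=λy_n ⇒ h·k1=z·y_n;  k2=λ(1+17/25z)y_n ⇒ h·k2=z(1+17/25z)y_n
  y_{n+1}/y_n = 1 + z(1+17/25z) = 1 + z + 17/25z²
  Hence R(z) = 1 + z + 17/25z².

Need |R(x)|<1, x<0.
x=-1.22: |R|=0.7921
R=1: x+17/25x²=0 ⇒ x=−25/17=-1.4706; min R=1−1/(4·17/25)=0.6324>−1
Confirm numerically:
  x=-1.219: |R|=0.79145 <1
  x=-0.940: |R|=0.66085 <1
  x=-0.894: |R|=0.64948 <1
  x=-0.783: |R|=0.63390 <1
  x=-1.853: |R|=1.48185 >1
  x=-1.670: |R|=1.22645 >1
Stable set (-1.4706, 0).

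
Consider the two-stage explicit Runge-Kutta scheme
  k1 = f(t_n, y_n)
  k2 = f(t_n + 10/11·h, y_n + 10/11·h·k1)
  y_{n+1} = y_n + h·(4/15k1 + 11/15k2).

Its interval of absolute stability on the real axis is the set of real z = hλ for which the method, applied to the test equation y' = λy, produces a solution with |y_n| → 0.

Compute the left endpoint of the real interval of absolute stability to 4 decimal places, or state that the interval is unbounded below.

On y'=λy, z=hλ:
  k1=λy_n ⇒ h·k1=z·y_n;  k2=λ(1+10/11z)y_n ⇒ h·k2=z(1+10/11z)y_n
  y_{n+1}/y_n = 1 + 4/15z + 11/15z(1+10/11z) = 1 + z + 2/3z²
  R(z) = 1 + z + 2/3z².

Solve |R(x)|<1 on ℝ⁻.
x=-0.41: |R|=0.7021
R=1: x+2/3x²=0 ⇒ x=−3/2=-1.5000; min R=1−1/(4·2/3)=0.6250>−1
Confirm numerically:
  x=-1.380: |R|=0.88960 <1
  x=-1.216: |R|=0.76977 <1
  x=-0.738: |R|=0.62510 <1
  x=-1.647: |R|=1.16141 >1
  x=-1.566: |R|=1.06890 >1
Stable set (-1.5000, 0).

z* = -1.5000.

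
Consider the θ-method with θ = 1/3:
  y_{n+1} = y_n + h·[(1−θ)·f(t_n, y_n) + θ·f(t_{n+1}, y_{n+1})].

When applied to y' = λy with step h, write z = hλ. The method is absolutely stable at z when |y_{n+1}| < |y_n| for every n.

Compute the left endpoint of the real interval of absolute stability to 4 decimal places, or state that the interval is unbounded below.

z* = -6.0000.

On y'=λy, z=hλ:
  y_{n+1} = y_n + z·[2/3·y_n + 1/3·y_{n+1}] ⇒ (1 − 1/3z)y_{n+1} = (1 + 2/3z)y_n
  so R(z) = (1 + 2/3z)/(1 − 1/3z).

Find x<0 with |R(x)|<1.
x=-0.58: |R|=0.5140
R=−1: 1+2/3x = −1+1/3x ⇒ -1/3x=2 ⇒ x=2/(-1/3)=-6.0000
Confirm numerically:
  x=-5.932: |R|=0.99239 <1
  x=-5.815: |R|=0.97901 <1
  x=-5.797: |R|=0.97692 <1
  x=-3.185: |R|=0.54487 <1
  x=-6.401: |R|=1.04266 >1
  x=-6.313: |R|=1.03361 >1
So |R|<1 on (-6.0000, 0).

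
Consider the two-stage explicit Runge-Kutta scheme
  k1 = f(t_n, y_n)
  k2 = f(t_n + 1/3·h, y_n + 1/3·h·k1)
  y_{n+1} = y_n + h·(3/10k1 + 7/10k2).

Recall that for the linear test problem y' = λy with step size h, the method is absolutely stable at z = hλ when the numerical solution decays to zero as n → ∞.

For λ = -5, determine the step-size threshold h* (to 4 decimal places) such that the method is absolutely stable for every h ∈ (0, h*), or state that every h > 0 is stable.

With y'=λy (z=hλ):
  k1=λy_n ⇒ h·k1=z·y_n;  k2=λ(1+1/3z)y_n ⇒ h·k2=z(1+1/3z)y_n
  y_{n+1}/y_n = 1 + 3/10z + 7/10z(1+1/3z) = 1 + z + 7/30z²
  ⇒ R(z) = 1 + z + 7/30z².

Boundary: |R(x)|=1, x<0.
x=-1.24: |R|=0.1188
R=1: x+7/30x²=0 ⇒ x=−30/7=-4.2857; min R=1−1/(4·7/30)=-0.0714>−1
Confirm numerically:
  x=-3.057: |R|=0.12356 <1
  x=-2.460: |R|=0.04796 <1
  x=-2.147: |R|=0.07142 <1
  x=-2.084: |R|=0.07062 <1
  x=-4.874: |R|=1.66904 >1
  x=-4.368: |R|=1.08387 >1
Stable set (-4.2857, 0).

(-4.2857,0); λ=-5 ⇒ h* = (30/7)/5 = 0.8571.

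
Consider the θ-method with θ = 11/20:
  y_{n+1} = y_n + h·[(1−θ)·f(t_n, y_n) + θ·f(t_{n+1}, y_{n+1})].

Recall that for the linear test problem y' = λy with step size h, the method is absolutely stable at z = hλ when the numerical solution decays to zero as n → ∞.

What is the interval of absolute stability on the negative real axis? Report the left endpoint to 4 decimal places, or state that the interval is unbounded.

With y'=λy (z=hλ):
  y_{n+1} = y_n + z·[9/20·y_n + 11/20·y_{n+1}] ⇒ (1 − 11/20z)y_{n+1} = (1 + 9/20z)y_n
  so R(z) = (1 + 9/20z)/(1 − 11/20z).

Solve |R(x)|<1 on ℝ⁻.
x=-1.18: |R|=0.2844
x=-2: |R|=0.0476
x=-10: |R|=0.5385
x=-100: |R|=0.7857
θ=11/20≥1/2 ⇒ |1+9/20x|<|1−11/20x| ∀x<0 ⇒ unbounded interval.

unbounded; (−∞, 0).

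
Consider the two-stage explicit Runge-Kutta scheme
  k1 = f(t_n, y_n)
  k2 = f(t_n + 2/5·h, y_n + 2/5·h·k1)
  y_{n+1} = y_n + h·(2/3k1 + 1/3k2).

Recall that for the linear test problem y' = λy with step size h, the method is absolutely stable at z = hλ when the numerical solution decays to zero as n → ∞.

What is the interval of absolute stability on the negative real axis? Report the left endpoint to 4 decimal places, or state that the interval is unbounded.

Set f=λy, z=hλ:
  k1=λy_n ⇒ h·k1=z·y_n;  k2=λ(1+2/5z)y_n ⇒ h·k2=z(1+2/5z)y_n
  y_{n+1}/y_n = 1 + 2/3z + 1/3z(1+2/5z) = 1 + z + 2/15z²
  so R(z) = 1 + z + 2/15z².

Need |R(x)|<1, x<0.
x=-1.34: |R|=0.1006
R=1: x+2/15x²=0 ⇒ x=−15/2=-7.5000; min R=1−1/(4·2/15)=-0.8750>−1
Confirm numerically:
  x=-6.986: |R|=0.52123 <1
  x=-5.308: |R|=0.55135 <1
  x=-4.670: |R|=0.76215 <1
  x=-7.727: |R|=1.23387 >1
  x=-7.709: |R|=1.21482 >1
Interval (-7.5000, 0).

(-7.5000, 0).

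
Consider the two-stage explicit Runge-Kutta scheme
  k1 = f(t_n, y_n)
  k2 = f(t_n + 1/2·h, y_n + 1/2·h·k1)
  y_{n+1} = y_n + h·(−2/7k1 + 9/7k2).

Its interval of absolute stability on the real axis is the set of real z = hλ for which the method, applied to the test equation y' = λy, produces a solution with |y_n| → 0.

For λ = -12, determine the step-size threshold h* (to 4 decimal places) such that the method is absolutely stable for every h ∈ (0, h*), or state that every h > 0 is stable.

(-1.5556,0); λ=-12 ⇒ h* = (14/9)/12 = 0.1296.

Test eqn y'=λy, z=hλ:
  k1=λy_n ⇒ h·k1=z·y_n;  k2=λ(1+1/2z)y_n ⇒ h·k2=z(1+1/2z)y_n
  y_{n+1}/y_n = 1 − 2/7z + 9/7z(1+1/2z) = 1 + z + 9/14z²
  Hence R(z) = 1 + z + 9/14z².

Boundary: |R(x)|=1, x<0.
x=-1.43: |R|=0.8846
R=1: x+9/14x²=0 ⇒ x=−14/9=-1.5556; min R=1−1/(4·9/14)=0.6111>−1
Confirm numerically:
  x=-1.413: |R|=0.87051 <1
  x=-1.044: |R|=0.65667 <1
  x=-0.915: |R|=0.62322 <1
  x=-0.845: |R|=0.61402 <1
  x=-2.053: |R|=1.65652 >1
  x=-1.860: |R|=1.36403 >1
  x=-1.642: |R|=1.09125 >1
So |R|<1 on (-1.5556, 0).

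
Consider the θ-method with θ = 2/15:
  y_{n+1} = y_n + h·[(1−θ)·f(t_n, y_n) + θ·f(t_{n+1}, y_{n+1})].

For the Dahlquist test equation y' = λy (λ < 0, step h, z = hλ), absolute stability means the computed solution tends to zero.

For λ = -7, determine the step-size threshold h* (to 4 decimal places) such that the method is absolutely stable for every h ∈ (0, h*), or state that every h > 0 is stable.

(-2.7273,0); λ=-7 ⇒ h* = (30/11)/7 = 0.3896.

Test eqn y'=λy, z=hλ:
  y_{n+1} = y_n + z·[13/15·y_n + 2/15·y_{n+1}] ⇒ (1 − 2/15z)y_{n+1} = (1 + 13/15z)y_n
  ⇒ R(z) = (1 + 13/15z)/(1 − 2/15z).

Solve |R(x)|<1 on ℝ⁻.
x=-1.27: |R|=0.0861
R=−1: 1+13/15x = −1+2/15x ⇒ -11/15x=2 ⇒ x=2/(-11/15)=-2.7273
Confirm numerically:
  x=-1.909: |R|=0.52168 <1
  x=-1.363: |R|=0.15339 <1
  x=-1.231: |R|=0.05744 <1
  x=-3.098: |R|=1.19239 >1
  x=-2.928: |R|=1.10587 >1
  x=-2.861: |R|=1.07099 >1
Interval (-2.7273, 0).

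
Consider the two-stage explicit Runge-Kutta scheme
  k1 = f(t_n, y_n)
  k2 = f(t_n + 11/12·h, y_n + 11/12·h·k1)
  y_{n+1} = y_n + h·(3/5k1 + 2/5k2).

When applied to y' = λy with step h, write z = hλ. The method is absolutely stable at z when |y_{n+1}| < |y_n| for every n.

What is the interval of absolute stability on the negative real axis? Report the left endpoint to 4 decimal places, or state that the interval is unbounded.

With y'=λy (z=hλ):
  k1=λy_n ⇒ h·k1=z·y_n;  k2=λ(1+11/12z)y_n ⇒ h·k2=z(1+11/12z)y_n
  y_{n+1}/y_n = 1 + 3/5z + 2/5z(1+11/12z) = 1 + z + 11/30z²
  R(z) = 1 + z + 11/30z².

Solve |R(x)|<1 on ℝ⁻.
x=-1.58: |R|=0.3353
R=1: x+11/30x²=0 ⇒ x=−30/11=-2.7273; min R=1−1/(4·11/30)=0.3182>−1
Confirm numerically:
  x=-2.459: |R|=0.75812 <1
  x=-2.330: |R|=0.66060 <1
  x=-2.148: |R|=0.54376 <1
  x=-1.739: |R|=0.36984 <1
  x=-2.941: |R|=1.23048 >1
  x=-2.866: |R|=1.14578 >1
So |R|<1 on (-2.7273, 0).

z∈(-2.7273,0).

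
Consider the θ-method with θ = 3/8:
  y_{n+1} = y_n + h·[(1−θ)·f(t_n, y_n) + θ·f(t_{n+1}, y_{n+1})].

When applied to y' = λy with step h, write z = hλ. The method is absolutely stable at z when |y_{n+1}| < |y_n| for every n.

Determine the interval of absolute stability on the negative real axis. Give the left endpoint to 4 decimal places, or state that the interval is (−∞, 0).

On y'=λy, z=hλ:
  y_{n+1} = y_n + z·[5/8·y_n + 3/8·y_{n+1}] ⇒ (1 − 3/8z)y_{n+1} = (1 + 5/8z)y_n
  R(z) = (1 + 5/8z)/(1 − 3/8z).

Find x<0 with |R(x)|<1.
x=-1.11: |R|=0.2162
R=−1: 1+5/8x = −1+3/8x ⇒ -1/4x=2 ⇒ x=2/(-1/4)=-8.0000
Confirm numerically:
  x=-6.157: |R|=0.86075 <1
  x=-5.455: |R|=0.79109 <1
  x=-4.939: |R|=0.73169 <1
  x=-4.383: |R|=0.65795 <1
  x=-8.563: |R|=1.03342 >1
  x=-8.251: |R|=1.01533 >1
  x=-8.096: |R|=1.00595 >1
Stable set (-8.0000, 0).

(-8.0000, 0).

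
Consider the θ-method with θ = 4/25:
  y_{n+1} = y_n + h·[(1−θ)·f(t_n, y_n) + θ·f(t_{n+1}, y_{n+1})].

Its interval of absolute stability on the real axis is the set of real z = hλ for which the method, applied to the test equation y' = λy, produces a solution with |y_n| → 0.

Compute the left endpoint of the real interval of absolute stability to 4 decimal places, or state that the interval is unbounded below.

left endpoint -2.9412.

Test eqn y'=λy, z=hλ:
  y_{n+1} = y_n + z·[21/25·y_n + 4/25·y_{n+1}] ⇒ (1 − 4/25z)y_{n+1} = (1 + 21/25z)y_n
  ⇒ R(z) = (1 + 21/25z)/(1 − 4/25z).

Solve |R(x)|<1 on ℝ⁻.
x=-1.31: |R|=0.0830
R=−1: 1+21/25x = −1+4/25x ⇒ -17/25x=2 ⇒ x=2/(-17/25)=-2.9412
Confirm numerically:
  x=-2.707: |R|=0.88889 <1
  x=-2.232: |R|=0.64466 <1
  x=-1.781: |R|=0.38604 <1
  x=-1.206: |R|=0.01093 <1
  x=-3.517: |R|=1.25056 >1
  x=-3.326: |R|=1.17079 >1
So |R|<1 on (-2.9412, 0).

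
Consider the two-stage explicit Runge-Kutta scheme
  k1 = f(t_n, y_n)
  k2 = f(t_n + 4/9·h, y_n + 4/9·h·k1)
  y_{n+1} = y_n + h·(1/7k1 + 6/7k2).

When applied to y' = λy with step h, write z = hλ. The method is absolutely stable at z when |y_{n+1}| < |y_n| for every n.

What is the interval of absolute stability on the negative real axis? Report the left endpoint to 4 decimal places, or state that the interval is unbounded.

z∈(-2.6250,0).

Set f=λy, z=hλ:
  k1=λy_n ⇒ h·k1=z·y_n;  k2=λ(1+4/9z)y_n ⇒ h·k2=z(1+4/9z)y_n
  y_{n+1}/y_n = 1 + 1/7z + 6/7z(1+4/9z) = 1 + z + 8/21z²
  so R(z) = 1 + z + 8/21z².

Solve |R(x)|<1 on ℝ⁻.
x=-1.26: |R|=0.3448
R=1: x+8/21x²=0 ⇒ x=−21/8=-2.6250; min R=1−1/(4·8/21)=0.3438>−1
Confirm numerically:
  x=-2.404: |R|=0.79761 <1
  x=-1.702: |R|=0.40154 <1
  x=-1.481: |R|=0.35457 <1
  x=-3.067: |R|=1.51642 >1
  x=-2.885: |R|=1.28575 >1
  x=-2.818: |R|=1.20719 >1
Stable set (-2.6250, 0).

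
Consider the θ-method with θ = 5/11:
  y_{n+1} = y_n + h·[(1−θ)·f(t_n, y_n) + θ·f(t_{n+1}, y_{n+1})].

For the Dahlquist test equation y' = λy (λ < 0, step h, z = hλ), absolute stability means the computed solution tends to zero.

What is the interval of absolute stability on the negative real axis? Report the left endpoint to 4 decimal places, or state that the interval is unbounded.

With y'=λy (z=hλ):
  y_{n+1} = y_n + z·[6/11·y_n + 5/11·y_{n+1}] ⇒ (1 − 5/11z)y_{n+1} = (1 + 6/11z)y_n
  R(z) = (1 + 6/11z)/(1 − 5/11z).

Boundary: |R(x)|=1, x<0.
x=-1.34: |R|=0.1672
R=−1: 1+6/11x = −1+5/11x ⇒ -1/11x=2 ⇒ x=2/(-1/11)=-22.0000
Confirm numerically:
  x=-14.683: |R|=0.91332 <1
  x=-12.531: |R|=0.87144 <1
  x=-10.998: |R|=0.83328 <1
  x=-22.224: |R|=1.00183 >1
  x=-22.135: |R|=1.00111 >1
  x=-22.042: |R|=1.00035 >1
So |R|<1 on (-22.0000, 0).

(-22.0000, 0).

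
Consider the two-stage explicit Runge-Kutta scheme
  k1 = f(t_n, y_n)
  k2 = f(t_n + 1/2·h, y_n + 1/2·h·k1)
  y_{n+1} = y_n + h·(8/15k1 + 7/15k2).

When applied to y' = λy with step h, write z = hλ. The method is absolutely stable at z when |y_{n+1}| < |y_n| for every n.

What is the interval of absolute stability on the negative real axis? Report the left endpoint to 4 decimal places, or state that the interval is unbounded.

z∈(-4.2857,0).

Test eqn y'=λy, z=hλ:
  k1=λy_n ⇒ h·k1=z·y_n;  k2=λ(1+1/2z)y_n ⇒ h·k2=z(1+1/2z)y_n
  y_{n+1}/y_n = 1 + 8/15z + 7/15z(1+1/2z) = 1 + z + 7/30z²
  ⇒ R(z) = 1 + z + 7/30z².

Need |R(x)|<1, x<0.
x=-1.01: |R|=0.2280
R=1: x+7/30x²=0 ⇒ x=−30/7=-4.2857; min R=1−1/(4·7/30)=-0.0714>−1
Confirm numerically:
  x=-3.309: |R|=0.24588 <1
  x=-3.255: |R|=0.21717 <1
  x=-2.080: |R|=0.07051 <1
  x=-4.841: |R|=1.62723 >1
  x=-4.823: |R|=1.60464 >1
  x=-4.413: |R|=1.13107 >1
Stable set (-4.2857, 0).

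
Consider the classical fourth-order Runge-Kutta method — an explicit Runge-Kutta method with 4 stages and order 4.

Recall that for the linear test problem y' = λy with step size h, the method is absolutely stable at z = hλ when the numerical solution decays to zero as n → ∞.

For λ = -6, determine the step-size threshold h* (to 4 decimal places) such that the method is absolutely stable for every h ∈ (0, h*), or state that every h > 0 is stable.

Test eqn y'=λy, z=hλ:
  order 4, 4-stage ⇒ R(z)=1+z+z^2/2+z^3/6+z^4/24
  (e.g. R(-1.12)=0.33861, |R|=0.33861)

Solve |R(x)|<1 on ℝ⁻.
x=-1.12: |R|=0.3386
|R(-1.57)|=0.2706 |R(-1.48)|=0.2748 |R(-0.6)|=0.5494
Bisect:
  x_lo=-3.5613 |R|=2.9546  x_hi=-0.0629 |R|=0.9390
  mid=-1.81211 |R|=0.28730 →hi
  mid=-2.68672 |R|=0.86127 →hi
  mid=-3.12402 |R|=1.64291 →lo
  mid=-2.90537 |R|=1.19665 →lo
  mid=-2.79604 |R|=1.01633 →lo
  mid=-2.74138 |R|=0.93579 →hi
  mid=-2.76871 |R|=0.97529 →hi
  ...
  [-2.78537,-2.78515] ⇒ x*=-2.7853
Stable set (-2.7853, 0).

(-2.7853,0); λ=-6 ⇒ h* = 0.4642.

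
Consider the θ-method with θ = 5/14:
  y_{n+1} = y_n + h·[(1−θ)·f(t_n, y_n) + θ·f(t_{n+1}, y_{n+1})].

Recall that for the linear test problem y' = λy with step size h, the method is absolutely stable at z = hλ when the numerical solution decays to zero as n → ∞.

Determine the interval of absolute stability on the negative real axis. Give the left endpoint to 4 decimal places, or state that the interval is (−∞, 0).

Test eqn y'=λy, z=hλ:
  y_{n+1} = y_n + z·[9/14·y_n + 5/14·y_{n+1}] ⇒ (1 − 5/14z)y_{n+1} = (1 + 9/14z)y_n
  ⇒ R(z) = (1 + 9/14z)/(1 − 5/14z).

Need |R(x)|<1, x<0.
x=-0.91: |R|=0.3132
R=−1: 1+9/14x = −1+5/14x ⇒ -2/7x=2 ⇒ x=2/(-2/7)=-7.0000
Confirm numerically:
  x=-6.918: |R|=0.99325 <1
  x=-6.658: |R|=0.97107 <1
  x=-5.817: |R|=0.89017 <1
  x=-7.525: |R|=1.04068 >1
  x=-7.146: |R|=1.01174 >1
  x=-7.059: |R|=1.00479 >1
So |R|<1 on (-7.0000, 0).

z∈(-7.0000,0).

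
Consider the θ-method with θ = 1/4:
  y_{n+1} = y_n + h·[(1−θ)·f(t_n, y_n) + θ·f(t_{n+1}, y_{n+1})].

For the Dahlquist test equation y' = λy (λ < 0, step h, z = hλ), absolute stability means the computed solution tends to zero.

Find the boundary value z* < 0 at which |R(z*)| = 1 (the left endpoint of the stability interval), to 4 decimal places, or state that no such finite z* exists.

left endpoint -4.0000.

Test eqn y'=λy, z=hλ:
  y_{n+1} = y_n + z·[3/4·y_n + 1/4·y_{n+1}] ⇒ (1 − 1/4z)y_{n+1} = (1 + 3/4z)y_n
  R(z) = (1 + 3/4z)/(1 − 1/4z).

Boundary: |R(x)|=1, x<0.
x=-1.74: |R|=0.2125
R=−1: 1+3/4x = −1+1/4x ⇒ -1/2x=2 ⇒ x=2/(-1/2)=-4.0000
Confirm numerically:
  x=-3.892: |R|=0.97263 <1
  x=-2.301: |R|=0.46072 <1
  x=-2.013: |R|=0.33910 <1
  x=-1.720: |R|=0.20280 <1
  x=-4.493: |R|=1.11610 >1
  x=-4.194: |R|=1.04735 >1
  x=-4.183: |R|=1.04473 >1
So |R|<1 on (-4.0000, 0).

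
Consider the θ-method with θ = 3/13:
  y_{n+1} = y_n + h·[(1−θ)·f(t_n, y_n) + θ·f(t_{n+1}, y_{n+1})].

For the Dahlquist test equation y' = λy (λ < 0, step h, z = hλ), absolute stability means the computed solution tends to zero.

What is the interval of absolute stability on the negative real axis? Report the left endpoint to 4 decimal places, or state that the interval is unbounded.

(-3.7143, 0).

With y'=λy (z=hλ):
  y_{n+1} = y_n + z·[10/13·y_n + 3/13·y_{n+1}] ⇒ (1 − 3/13z)y_{n+1} = (1 + 10/13z)y_n
  Hence R(z) = (1 + 10/13z)/(1 − 3/13z).

Boundary: |R(x)|=1, x<0.
x=-1.76: |R|=0.2516
R=−1: 1+10/13x = −1+3/13x ⇒ -7/13x=2 ⇒ x=2/(-7/13)=-3.7143
Confirm numerically:
  x=-3.676: |R|=0.98885 <1
  x=-3.622: |R|=0.97293 <1
  x=-3.293: |R|=0.87110 <1
  x=-1.799: |R|=0.27124 <1
  x=-4.142: |R|=1.11775 >1
  x=-3.876: |R|=1.04596 >1
So |R|<1 on (-3.7143, 0).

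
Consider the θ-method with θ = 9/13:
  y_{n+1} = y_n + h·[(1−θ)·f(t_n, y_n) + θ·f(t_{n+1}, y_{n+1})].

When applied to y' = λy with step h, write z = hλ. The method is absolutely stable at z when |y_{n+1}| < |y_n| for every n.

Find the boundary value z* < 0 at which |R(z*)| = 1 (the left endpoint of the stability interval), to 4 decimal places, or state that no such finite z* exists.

unbounded; (−∞, 0).

Set f=λy, z=hλ:
  y_{n+1} = y_n + z·[4/13·y_n + 9/13·y_{n+1}] ⇒ (1 − 9/13z)y_{n+1} = (1 + 4/13z)y_n
  so R(z) = (1 + 4/13z)/(1 − 9/13z).

Need |R(x)|<1, x<0.
x=-0.95: |R|=0.4269
x=-2: |R|=0.1613
x=-10: |R|=0.2621
x=-100: |R|=0.4239
θ=9/13≥1/2 ⇒ |1+4/13x|<|1−9/13x| ∀x<0 ⇒ interval (−∞,0).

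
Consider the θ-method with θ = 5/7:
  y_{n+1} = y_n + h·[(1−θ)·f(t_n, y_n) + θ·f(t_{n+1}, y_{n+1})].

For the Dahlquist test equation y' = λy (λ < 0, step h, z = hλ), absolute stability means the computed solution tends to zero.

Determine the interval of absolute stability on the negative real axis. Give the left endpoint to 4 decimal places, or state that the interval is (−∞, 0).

(−∞, 0) — no finite endpoint.

On y'=λy, z=hλ:
  y_{n+1} = y_n + z·[2/7·y_n + 5/7·y_{n+1}] ⇒ (1 − 5/7z)y_{n+1} = (1 + 2/7z)y_n
  R(z) = (1 + 2/7z)/(1 − 5/7z).

Boundary: |R(x)|=1, x<0.
x=-0.91: |R|=0.4485
x=-2: |R|=0.1765
x=-10: |R|=0.2281
x=-100: |R|=0.3807
θ=5/7≥1/2 ⇒ |1+2/7x|<|1−5/7x| ∀x<0 ⇒ interval (−∞,0).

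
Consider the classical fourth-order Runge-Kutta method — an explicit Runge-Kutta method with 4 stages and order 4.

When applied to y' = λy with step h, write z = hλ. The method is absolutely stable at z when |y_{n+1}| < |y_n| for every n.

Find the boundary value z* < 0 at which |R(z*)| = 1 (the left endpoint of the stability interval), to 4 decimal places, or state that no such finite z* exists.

Set f=λy, z=hλ:
  order 4, 4-stage ⇒ R(z)=1+z+z^2/2+z^3/6+z^4/24
  (e.g. R(-0.45)=0.63777, |R|=0.63777)

Need |R(x)|<1, x<0.
x=-0.45: |R|=0.6378
|R(-2.67)|=0.8396 |R(-2.19)|=0.4159 |R(-0.73)|=0.4834
Bisect:
  x_lo=-3.1429 |R|=1.6872  x_hi=-0.0578 |R|=0.9438
  mid=-1.60035 |R|=0.27040 →hi
  mid=-2.37160 |R|=0.53559 →hi
  mid=-2.75723 |R|=0.95851 →hi
  mid=-2.95004 |R|=1.27817 →lo
  mid=-2.85364 |R|=1.10803 →lo
  mid=-2.80543 |R|=1.03079 →lo
  mid=-2.78133 |R|=0.99404 →hi
  mid=-2.79338 |R|=1.01227 →lo
  mid=-2.78736 |R|=1.00312 →lo
  mid=-2.78435 |R|=0.99857 →hi
  ...
  [-2.78548,-2.78529] ⇒ x*=-2.7853
Stable set (-2.7853, 0).

left endpoint -2.7853.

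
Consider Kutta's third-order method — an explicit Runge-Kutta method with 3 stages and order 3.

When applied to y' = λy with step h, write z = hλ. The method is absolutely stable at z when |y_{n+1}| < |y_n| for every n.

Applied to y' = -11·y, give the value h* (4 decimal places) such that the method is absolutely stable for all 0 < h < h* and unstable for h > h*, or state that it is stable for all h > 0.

On y'=λy, z=hλ:
  order 3, 3-stage ⇒ R(z)=1+z+z^2/2+z^3/6
  (e.g. R(-1.5)=0.06250, |R|=0.06250)

Boundary: |R(x)|=1, x<0.
x=-1.5: |R|=0.0625
|R(-1.84)|=0.1855 |R(-1.79)|=0.1438 |R(-1.08)|=0.2932
Bisect:
  x_lo=-3.1209 |R|=2.3173  x_hi=-0.2029 |R|=0.8163
  mid=-1.66192 |R|=0.04596 →hi
  mid=-2.39143 |R|=0.81136 →hi
  mid=-2.75618 |R|=1.44749 →lo
  mid=-2.57381 |R|=1.10325 →lo
  mid=-2.48262 |R|=0.95114 →hi
  mid=-2.52821 |R|=1.02561 →lo
  mid=-2.50541 |R|=0.98799 →hi
  mid=-2.51681 |R|=1.00670 →lo
  ...
  [-2.51289,-2.51272] ⇒ x*=-2.5127
Interval (-2.5127, 0).

(-2.5127,0); λ=-11 ⇒ h* = 0.2284.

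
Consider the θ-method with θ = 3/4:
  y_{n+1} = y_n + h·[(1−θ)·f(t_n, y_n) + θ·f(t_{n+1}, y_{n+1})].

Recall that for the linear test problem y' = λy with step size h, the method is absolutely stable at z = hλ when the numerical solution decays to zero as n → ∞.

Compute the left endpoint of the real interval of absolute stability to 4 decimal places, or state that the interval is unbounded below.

(−∞, 0) — no finite endpoint.

With y'=λy (z=hλ):
  y_{n+1} = y_n + z·[1/4·y_n + 3/4·y_{n+1}] ⇒ (1 − 3/4z)y_{n+1} = (1 + 1/4z)y_n
  so R(z) = (1 + 1/4z)/(1 − 3/4z).

Solve |R(x)|<1 on ℝ⁻.
x=-0.55: |R|=0.6106
x=-2: |R|=0.2000
x=-10: |R|=0.1765
x=-100: |R|=0.3158
θ=3/4≥1/2 ⇒ |1+1/4x|<|1−3/4x| ∀x<0 ⇒ unbounded interval.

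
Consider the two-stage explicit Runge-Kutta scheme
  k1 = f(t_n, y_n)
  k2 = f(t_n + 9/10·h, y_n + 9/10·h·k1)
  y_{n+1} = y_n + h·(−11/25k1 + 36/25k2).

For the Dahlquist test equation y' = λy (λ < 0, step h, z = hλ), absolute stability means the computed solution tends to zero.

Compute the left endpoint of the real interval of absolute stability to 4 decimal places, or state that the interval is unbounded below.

left endpoint -0.7716.

On y'=λy, z=hλ:
  k1=λy_n ⇒ h·k1=z·y_n;  k2=λ(1+9/10z)y_n ⇒ h·k2=z(1+9/10z)y_n
  y_{n+1}/y_n = 1 − 11/25z + 36/25z(1+9/10z) = 1 + z + 162/125z²
  R(z) = 1 + z + 162/125z².

Need |R(x)|<1, x<0.
x=-1.64: |R|=2.8457
R=1: x+162/125x²=0 ⇒ x=−125/162=-0.7716; min R=1−1/(4·162/125)=0.8071>−1
Confirm numerically:
  x=-0.673: |R|=0.91400 <1
  x=-0.412: |R|=0.80799 <1
  x=-0.397: |R|=0.80726 <1
  x=-1.080: |R|=1.43165 >1
  x=-0.904: |R|=1.15511 >1
So |R|<1 on (-0.7716, 0).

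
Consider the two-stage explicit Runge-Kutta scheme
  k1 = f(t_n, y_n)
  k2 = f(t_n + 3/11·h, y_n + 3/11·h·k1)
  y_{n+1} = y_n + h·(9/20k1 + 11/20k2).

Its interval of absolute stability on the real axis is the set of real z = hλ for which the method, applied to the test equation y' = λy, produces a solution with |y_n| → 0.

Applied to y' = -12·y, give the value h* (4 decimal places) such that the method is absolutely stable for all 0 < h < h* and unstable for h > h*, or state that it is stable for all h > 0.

(-6.6667,0); λ=-12 ⇒ h* = (20/3)/12 = 0.5556.

With y'=λy (z=hλ):
  k1=λy_n ⇒ h·k1=z·y_n;  k2=λ(1+3/11z)y_n ⇒ h·k2=z(1+3/11z)y_n
  y_{n+1}/y_n = 1 + 9/20z + 11/20z(1+3/11z) = 1 + z + 3/20z²
  Hence R(z) = 1 + z + 3/20z².

Boundary: |R(x)|=1, x<0.
x=-0.93: |R|=0.1997
R=1: x+3/20x²=0 ⇒ x=−20/3=-6.6667; min R=1−1/(4·3/20)=-0.6667>−1
Confirm numerically:
  x=-3.384: |R|=0.66628 <1
  x=-3.103: |R|=0.65871 <1
  x=-2.786: |R|=0.62173 <1
  x=-7.094: |R|=1.45473 >1
  x=-6.960: |R|=1.30624 >1
  x=-6.874: |R|=1.21378 >1
Interval (-6.6667, 0).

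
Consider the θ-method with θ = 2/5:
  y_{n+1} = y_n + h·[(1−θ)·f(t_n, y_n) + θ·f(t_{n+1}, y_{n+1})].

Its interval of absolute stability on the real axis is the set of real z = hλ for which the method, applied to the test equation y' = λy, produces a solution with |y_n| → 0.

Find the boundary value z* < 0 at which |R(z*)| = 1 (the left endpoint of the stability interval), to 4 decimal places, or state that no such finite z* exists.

With y'=λy (z=hλ):
  y_{n+1} = y_n + z·[3/5·y_n + 2/5·y_{n+1}] ⇒ (1 − 2/5z)y_{n+1} = (1 + 3/5z)y_n
  so R(z) = (1 + 3/5z)/(1 − 2/5z).

Solve |R(x)|<1 on ℝ⁻.
x=-1.63: |R|=0.0133
R=−1: 1+3/5x = −1+2/5x ⇒ -1/5x=2 ⇒ x=2/(-1/5)=-10.0000
Confirm numerically:
  x=-7.433: |R|=0.87078 <1
  x=-4.383: |R|=0.59197 <1
  x=-4.156: |R|=0.56100 <1
  x=-10.256: |R|=1.01003 >1
  x=-10.060: |R|=1.00239 >1
So |R|<1 on (-10.0000, 0).

left endpoint -10.0000.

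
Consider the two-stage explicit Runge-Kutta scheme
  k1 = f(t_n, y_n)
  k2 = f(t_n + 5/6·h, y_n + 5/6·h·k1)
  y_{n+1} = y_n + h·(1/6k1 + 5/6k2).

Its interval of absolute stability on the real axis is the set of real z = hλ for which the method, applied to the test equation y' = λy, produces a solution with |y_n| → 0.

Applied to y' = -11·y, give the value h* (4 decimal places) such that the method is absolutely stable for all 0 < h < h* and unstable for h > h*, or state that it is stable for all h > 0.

Set f=λy, z=hλ:
  k1=λy_n ⇒ h·k1=z·y_n;  k2=λ(1+5/6z)y_n ⇒ h·k2=z(1+5/6z)y_n
  y_{n+1}/y_n = 1 + 1/6z + 5/6z(1+5/6z) = 1 + z + 25/36z²
  Hence R(z) = 1 + z + 25/36z².

Need |R(x)|<1, x<0.
x=-0.76: |R|=0.6411
R=1: x+25/36x²=0 ⇒ x=−36/25=-1.4400; min R=1−1/(4·25/36)=0.6400>−1
Confirm numerically:
  x=-1.301: |R|=0.87442 <1
  x=-0.996: |R|=0.69290 <1
  x=-0.949: |R|=0.67642 <1
  x=-1.955: |R|=1.69918 >1
  x=-1.706: |R|=1.31514 >1
Interval (-1.4400, 0).

(-1.4400,0); λ=-11 ⇒ h* = (36/25)/11 = 0.1309.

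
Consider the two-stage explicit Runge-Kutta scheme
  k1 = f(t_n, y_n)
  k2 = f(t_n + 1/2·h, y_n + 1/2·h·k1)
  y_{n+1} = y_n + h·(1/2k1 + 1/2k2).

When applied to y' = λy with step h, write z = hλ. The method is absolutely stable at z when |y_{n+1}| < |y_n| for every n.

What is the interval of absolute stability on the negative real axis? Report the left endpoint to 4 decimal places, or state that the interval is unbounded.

On y'=λy, z=hλ:
  k1=λy_n ⇒ h·k1=z·y_n;  k2=λ(1+1/2z)y_n ⇒ h·k2=z(1+1/2z)y_n
  y_{n+1}/y_n = 1 + 1/2z + 1/2z(1+1/2z) = 1 + z + 1/4z²
  Hence R(z) = 1 + z + 1/4z².

Solve |R(x)|<1 on ℝ⁻.
x=-0.42: |R|=0.6241
R=1: x+1/4x²=0 ⇒ x=−4=-4.0000; min R=1−1/(4·1/4)=0.0000>−1
Confirm numerically:
  x=-2.937: |R|=0.21949 <1
  x=-2.842: |R|=0.17724 <1
  x=-2.357: |R|=0.03186 <1
  x=-4.307: |R|=1.33056 >1
  x=-4.150: |R|=1.15563 >1
Interval (-4.0000, 0).

z∈(-4.0000,0).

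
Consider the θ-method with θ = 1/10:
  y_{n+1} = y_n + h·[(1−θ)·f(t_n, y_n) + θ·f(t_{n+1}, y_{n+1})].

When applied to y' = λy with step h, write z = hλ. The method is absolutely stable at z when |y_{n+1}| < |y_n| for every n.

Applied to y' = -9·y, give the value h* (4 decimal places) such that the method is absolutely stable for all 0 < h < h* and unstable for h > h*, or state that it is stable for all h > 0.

(-2.5000,0); λ=-9 ⇒ h* = (5/2)/9 = 0.2778.

On y'=λy, z=hλ:
  y_{n+1} = y_n + z·[9/10·y_n + 1/10·y_{n+1}] ⇒ (1 − 1/10z)y_{n+1} = (1 + 9/10z)y_n
  Hence R(z) = (1 + 9/10z)/(1 − 1/10z).

Find x<0 with |R(x)|<1.
x=-0.37: |R|=0.6432
R=−1: 1+9/10x = −1+1/10x ⇒ -4/5x=2 ⇒ x=2/(-4/5)=-2.5000
Confirm numerically:
  x=-2.313: |R|=0.87850 <1
  x=-1.749: |R|=0.48864 <1
  x=-1.246: |R|=0.10795 <1
  x=-1.180: |R|=0.05546 <1
  x=-3.083: |R|=1.35649 >1
  x=-2.907: |R|=1.25227 >1
  x=-2.825: |R|=1.20273 >1
Interval (-2.5000, 0).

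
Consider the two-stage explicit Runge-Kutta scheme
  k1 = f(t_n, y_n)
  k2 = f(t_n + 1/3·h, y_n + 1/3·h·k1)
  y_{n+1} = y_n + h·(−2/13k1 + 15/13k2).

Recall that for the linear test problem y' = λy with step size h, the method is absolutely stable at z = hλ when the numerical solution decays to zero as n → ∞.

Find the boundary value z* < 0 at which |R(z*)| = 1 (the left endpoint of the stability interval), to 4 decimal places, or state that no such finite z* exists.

Test eqn y'=λy, z=hλ:
  k1=λy_n ⇒ h·k1=z·y_n;  k2=λ(1+1/3z)y_n ⇒ h·k2=z(1+1/3z)y_n
  y_{n+1}/y_n = 1 − 2/13z + 15/13z(1+1/3z) = 1 + z + 5/13z²
  ⇒ R(z) = 1 + z + 5/13z².

Need |R(x)|<1, x<0.
x=-1.15: |R|=0.3587
R=1: x+5/13x²=0 ⇒ x=−13/5=-2.6000; min R=1−1/(4·5/13)=0.3500>−1
Confirm numerically:
  x=-2.513: |R|=0.91591 <1
  x=-2.315: |R|=0.74624 <1
  x=-1.614: |R|=0.38792 <1
  x=-1.077: |R|=0.36913 <1
  x=-3.129: |R|=1.63663 >1
  x=-2.808: |R|=1.22464 >1
  x=-2.717: |R|=1.12227 >1
Stable set (-2.6000, 0).

z* = -2.6000.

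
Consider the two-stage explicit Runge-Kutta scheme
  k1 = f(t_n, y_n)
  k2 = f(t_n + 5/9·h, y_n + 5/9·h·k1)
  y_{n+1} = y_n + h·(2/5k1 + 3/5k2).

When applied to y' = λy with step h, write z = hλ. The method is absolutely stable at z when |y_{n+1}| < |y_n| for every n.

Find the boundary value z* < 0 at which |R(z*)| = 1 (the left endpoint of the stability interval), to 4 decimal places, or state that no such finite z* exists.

z* = -3.0000.

With y'=λy (z=hλ):
  k1=λy_n ⇒ h·k1=z·y_n;  k2=λ(1+5/9z)y_n ⇒ h·k2=z(1+5/9z)y_n
  y_{n+1}/y_n = 1 + 2/5z + 3/5z(1+5/9z) = 1 + z + 1/3z²
  ⇒ R(z) = 1 + z + 1/3z².

Find x<0 with |R(x)|<1.
x=-0.38: |R|=0.6681
R=1: x+1/3x²=0 ⇒ x=−3=-3.0000; min R=1−1/(4·1/3)=0.2500>−1
Confirm numerically:
  x=-2.892: |R|=0.89589 <1
  x=-1.591: |R|=0.25276 <1
  x=-1.462: |R|=0.25048 <1
  x=-3.298: |R|=1.32760 >1
  x=-3.138: |R|=1.14435 >1
  x=-3.082: |R|=1.08424 >1
Stable set (-3.0000, 0).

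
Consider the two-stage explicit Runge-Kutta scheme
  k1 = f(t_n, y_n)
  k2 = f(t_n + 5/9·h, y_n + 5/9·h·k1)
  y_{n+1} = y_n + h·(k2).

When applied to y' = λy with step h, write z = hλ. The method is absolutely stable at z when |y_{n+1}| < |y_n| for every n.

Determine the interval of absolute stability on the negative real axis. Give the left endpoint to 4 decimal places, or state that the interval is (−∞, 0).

(-1.8000, 0).

Test eqn y'=λy, z=hλ:
  k1=λy_n ⇒ h·k1=z·y_n;  k2=λ(1+5/9z)y_n ⇒ h·k2=z(1+5/9z)y_n
  y_{n+1}/y_n = 1 + z(1+5/9z) = 1 + z + 5/9z²
  Hence R(z) = 1 + z + 5/9z².

Find x<0 with |R(x)|<1.
x=-0.35: |R|=0.7181
R=1: x+5/9x²=0 ⇒ x=−9/5=-1.8000; min R=1−1/(4·5/9)=0.5500>−1
Confirm numerically:
  x=-1.664: |R|=0.87428 <1
  x=-1.463: |R|=0.72609 <1
  x=-1.326: |R|=0.65082 <1
  x=-1.011: |R|=0.55685 <1
  x=-2.355: |R|=1.72613 >1
  x=-1.992: |R|=1.21248 >1
  x=-1.829: |R|=1.02947 >1
Interval (-1.8000, 0).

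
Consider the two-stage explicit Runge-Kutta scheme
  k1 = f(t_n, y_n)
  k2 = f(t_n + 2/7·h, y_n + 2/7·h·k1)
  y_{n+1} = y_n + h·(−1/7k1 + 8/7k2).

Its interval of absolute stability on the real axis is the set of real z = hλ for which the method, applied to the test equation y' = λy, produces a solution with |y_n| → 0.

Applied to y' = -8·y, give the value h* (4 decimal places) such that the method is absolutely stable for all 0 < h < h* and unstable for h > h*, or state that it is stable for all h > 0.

(-3.0625,0); λ=-8 ⇒ h* = (49/16)/8 = 0.3828.

On y'=λy, z=hλ:
  k1=λy_n ⇒ h·k1=z·y_n;  k2=λ(1+2/7z)y_n ⇒ h·k2=z(1+2/7z)y_n
  y_{n+1}/y_n = 1 − 1/7z + 8/7z(1+2/7z) = 1 + z + 16/49z²
  R(z) = 1 + z + 16/49z².

Solve |R(x)|<1 on ℝ⁻.
x=-0.48: |R|=0.5952
R=1: x+16/49x²=0 ⇒ x=−49/16=-3.0625; min R=1−1/(4·16/49)=0.2344>−1
Confirm numerically:
  x=-2.480: |R|=0.52829 <1
  x=-2.375: |R|=0.46684 <1
  x=-1.946: |R|=0.29054 <1
  x=-1.939: |R|=0.28866 <1
  x=-3.429: |R|=1.41036 >1
  x=-3.268: |R|=1.21929 >1
Stable set (-3.0625, 0).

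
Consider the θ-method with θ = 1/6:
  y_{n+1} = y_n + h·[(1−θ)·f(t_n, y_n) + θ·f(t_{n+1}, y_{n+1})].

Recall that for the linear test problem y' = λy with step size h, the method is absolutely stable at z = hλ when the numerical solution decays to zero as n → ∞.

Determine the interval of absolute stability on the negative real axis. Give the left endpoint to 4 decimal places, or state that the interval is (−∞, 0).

(-3.0000, 0).

Test eqn y'=λy, z=hλ:
  y_{n+1} = y_n + z·[5/6·y_n + 1/6·y_{n+1}] ⇒ (1 − 1/6z)y_{n+1} = (1 + 5/6z)y_n
  R(z) = (1 + 5/6z)/(1 − 1/6z).

Boundary: |R(x)|=1, x<0.
x=-1: |R|=0.1429
R=−1: 1+5/6x = −1+1/6x ⇒ -2/3x=2 ⇒ x=2/(-2/3)=-3.0000
Confirm numerically:
  x=-2.503: |R|=0.76620 <1
  x=-2.478: |R|=0.75372 <1
  x=-2.045: |R|=0.52517 <1
  x=-3.463: |R|=1.19571 >1
  x=-3.054: |R|=1.02386 >1
Stable set (-3.0000, 0).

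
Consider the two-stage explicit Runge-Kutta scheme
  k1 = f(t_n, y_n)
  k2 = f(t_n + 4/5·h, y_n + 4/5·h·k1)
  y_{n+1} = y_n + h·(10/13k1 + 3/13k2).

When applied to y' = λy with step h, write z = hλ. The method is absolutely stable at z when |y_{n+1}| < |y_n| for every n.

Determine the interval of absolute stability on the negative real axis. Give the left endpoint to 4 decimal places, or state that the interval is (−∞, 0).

(-5.4167, 0).

Set f=λy, z=hλ:
  k1=λy_n ⇒ h·k1=z·y_n;  k2=λ(1+4/5z)y_n ⇒ h·k2=z(1+4/5z)y_n
  y_{n+1}/y_n = 1 + 10/13z + 3/13z(1+4/5z) = 1 + z + 12/65z²
  R(z) = 1 + z + 12/65z².

Find x<0 with |R(x)|<1.
x=-1.23: |R|=0.0493
R=1: x+12/65x²=0 ⇒ x=−65/12=-5.4167; min R=1−1/(4·12/65)=-0.3542>−1
Confirm numerically:
  x=-4.711: |R|=0.38627 <1
  x=-4.186: |R|=0.04894 <1
  x=-4.128: |R|=0.01792 <1
  x=-5.937: |R|=1.57032 >1
  x=-5.818: |R|=1.43107 >1
Interval (-5.4167, 0).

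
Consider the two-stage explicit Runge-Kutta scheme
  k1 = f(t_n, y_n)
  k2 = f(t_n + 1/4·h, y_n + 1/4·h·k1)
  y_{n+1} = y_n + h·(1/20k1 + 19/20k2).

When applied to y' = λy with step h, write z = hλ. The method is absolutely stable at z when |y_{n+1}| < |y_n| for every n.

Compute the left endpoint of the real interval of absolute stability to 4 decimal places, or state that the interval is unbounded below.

z* = -4.2105.

On y'=λy, z=hλ:
  k1=λy_n ⇒ h·k1=z·y_n;  k2=λ(1+1/4z)y_n ⇒ h·k2=z(1+1/4z)y_n
  y_{n+1}/y_n = 1 + 1/20z + 19/20z(1+1/4z) = 1 + z + 19/80z²
  Hence R(z) = 1 + z + 19/80z².

Boundary: |R(x)|=1, x<0.
x=-0.94: |R|=0.2699
R=1: x+19/80x²=0 ⇒ x=−80/19=-4.2105; min R=1−1/(4·19/80)=-0.0526>−1
Confirm numerically:
  x=-4.079: |R|=0.87258 <1
  x=-3.782: |R|=0.61509 <1
  x=-2.933: |R|=0.11009 <1
  x=-2.896: |R|=0.09587 <1
  x=-4.457: |R|=1.26090 >1
  x=-4.311: |R|=1.10287 >1
Interval (-4.2105, 0).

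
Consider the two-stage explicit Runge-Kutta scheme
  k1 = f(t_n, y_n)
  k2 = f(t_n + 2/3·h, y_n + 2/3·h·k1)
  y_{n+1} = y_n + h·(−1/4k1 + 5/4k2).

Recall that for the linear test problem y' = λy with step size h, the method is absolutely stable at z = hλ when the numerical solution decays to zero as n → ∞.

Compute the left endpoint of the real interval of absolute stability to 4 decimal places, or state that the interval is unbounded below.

With y'=λy (z=hλ):
  k1=λy_n ⇒ h·k1=z·y_n;  k2=λ(1+2/3z)y_n ⇒ h·k2=z(1+2/3z)y_n
  y_{n+1}/y_n = 1 − 1/4z + 5/4z(1+2/3z) = 1 + z + 5/6z²
  Hence R(z) = 1 + z + 5/6z².

Find x<0 with |R(x)|<1.
x=-1.65: |R|=1.6187
R=1: x+5/6x²=0 ⇒ x=−6/5=-1.2000; min R=1−1/(4·5/6)=0.7000>−1
Confirm numerically:
  x=-0.934: |R|=0.79296 <1
  x=-0.870: |R|=0.76075 <1
  x=-0.485: |R|=0.71102 <1
  x=-1.418: |R|=1.25760 >1
  x=-1.417: |R|=1.25624 >1
  x=-1.277: |R|=1.08194 >1
Interval (-1.2000, 0).

z* = -1.2000.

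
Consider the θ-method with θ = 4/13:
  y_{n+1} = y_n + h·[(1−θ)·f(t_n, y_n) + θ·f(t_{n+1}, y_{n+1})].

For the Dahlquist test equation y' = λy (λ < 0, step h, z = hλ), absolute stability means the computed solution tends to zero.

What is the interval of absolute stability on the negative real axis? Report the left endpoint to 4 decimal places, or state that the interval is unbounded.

z∈(-5.2000,0).

With y'=λy (z=hλ):
  y_{n+1} = y_n + z·[9/13·y_n + 4/13·y_{n+1}] ⇒ (1 − 4/13z)y_{n+1} = (1 + 9/13z)y_n
  so R(z) = (1 + 9/13z)/(1 − 4/13z).

Boundary: |R(x)|=1, x<0.
x=-1.25: |R|=0.0972
R=−1: 1+9/13x = −1+4/13x ⇒ -5/13x=2 ⇒ x=2/(-5/13)=-5.2000
Confirm numerically:
  x=-4.861: |R|=0.94776 <1
  x=-3.631: |R|=0.71498 <1
  x=-3.453: |R|=0.67421 <1
  x=-5.725: |R|=1.07312 >1
  x=-5.713: |R|=1.07154 >1
  x=-5.642: |R|=1.06213 >1
Stable set (-5.2000, 0).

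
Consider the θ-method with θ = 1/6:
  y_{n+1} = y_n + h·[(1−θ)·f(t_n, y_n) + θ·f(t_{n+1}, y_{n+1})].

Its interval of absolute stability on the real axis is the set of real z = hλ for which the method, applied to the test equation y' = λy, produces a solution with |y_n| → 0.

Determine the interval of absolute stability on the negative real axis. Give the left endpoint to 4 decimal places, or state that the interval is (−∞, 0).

(-3.0000, 0).

With y'=λy (z=hλ):
  y_{n+1} = y_n + z·[5/6·y_n + 1/6·y_{n+1}] ⇒ (1 − 1/6z)y_{n+1} = (1 + 5/6z)y_n
  Hence R(z) = (1 + 5/6z)/(1 − 1/6z).

Find x<0 with |R(x)|<1.
x=-0.85: |R|=0.2555
R=−1: 1+5/6x = −1+1/6x ⇒ -2/3x=2 ⇒ x=2/(-2/3)=-3.0000
Confirm numerically:
  x=-2.801: |R|=0.90956 <1
  x=-1.704: |R|=0.32710 <1
  x=-1.506: |R|=0.20384 <1
  x=-1.357: |R|=0.10670 <1
  x=-3.581: |R|=1.24256 >1
  x=-3.244: |R|=1.10558 >1
  x=-3.171: |R|=1.07458 >1
So |R|<1 on (-3.0000, 0).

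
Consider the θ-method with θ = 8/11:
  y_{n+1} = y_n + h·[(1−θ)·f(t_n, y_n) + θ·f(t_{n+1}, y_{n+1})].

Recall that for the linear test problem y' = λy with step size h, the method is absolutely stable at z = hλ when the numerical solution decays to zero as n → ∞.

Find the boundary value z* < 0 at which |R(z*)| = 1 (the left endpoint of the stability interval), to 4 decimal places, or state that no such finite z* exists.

unbounded; (−∞, 0).

On y'=λy, z=hλ:
  y_{n+1} = y_n + z·[3/11·y_n + 8/11·y_{n+1}] ⇒ (1 − 8/11z)y_{n+1} = (1 + 3/11z)y_n
  R(z) = (1 + 3/11z)/(1 − 8/11z).

Need |R(x)|<1, x<0.
x=-0.33: |R|=0.7339
x=-2: |R|=0.1852
x=-10: |R|=0.2088
x=-100: |R|=0.3564
θ=8/11≥1/2 ⇒ |1+3/11x|<|1−8/11x| ∀x<0 ⇒ stable on all of ℝ⁻.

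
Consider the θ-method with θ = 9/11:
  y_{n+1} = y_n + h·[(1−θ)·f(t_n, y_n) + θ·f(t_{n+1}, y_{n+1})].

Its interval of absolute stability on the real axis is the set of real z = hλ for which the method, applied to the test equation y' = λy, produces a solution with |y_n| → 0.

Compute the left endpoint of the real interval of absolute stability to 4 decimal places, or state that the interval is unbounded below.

On y'=λy, z=hλ:
  y_{n+1} = y_n + z·[2/11·y_n + 9/11·y_{n+1}] ⇒ (1 − 9/11z)y_{n+1} = (1 + 2/11z)y_n
  ⇒ R(z) = (1 + 2/11z)/(1 − 9/11z).

Boundary: |R(x)|=1, x<0.
x=-1.21: |R|=0.3920
x=-2: |R|=0.2414
x=-10: |R|=0.0891
x=-100: |R|=0.2075
θ=9/11≥1/2 ⇒ |1+2/11x|<|1−9/11x| ∀x<0 ⇒ unbounded interval.

interval (−∞, 0).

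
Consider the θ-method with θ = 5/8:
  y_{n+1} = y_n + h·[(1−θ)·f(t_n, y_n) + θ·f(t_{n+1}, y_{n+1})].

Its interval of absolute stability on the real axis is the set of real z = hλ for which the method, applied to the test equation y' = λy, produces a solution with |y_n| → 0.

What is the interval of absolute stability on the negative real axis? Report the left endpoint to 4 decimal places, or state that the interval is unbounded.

With y'=λy (z=hλ):
  y_{n+1} = y_n + z·[3/8·y_n + 5/8·y_{n+1}] ⇒ (1 − 5/8z)y_{n+1} = (1 + 3/8z)y_n
  Hence R(z) = (1 + 3/8z)/(1 − 5/8z).

Find x<0 with |R(x)|<1.
x=-0.76: |R|=0.4847
x=-2: |R|=0.1111
x=-10: |R|=0.3793
x=-100: |R|=0.5748
θ=5/8≥1/2 ⇒ |1+3/8x|<|1−5/8x| ∀x<0 ⇒ unbounded interval.

interval (−∞, 0).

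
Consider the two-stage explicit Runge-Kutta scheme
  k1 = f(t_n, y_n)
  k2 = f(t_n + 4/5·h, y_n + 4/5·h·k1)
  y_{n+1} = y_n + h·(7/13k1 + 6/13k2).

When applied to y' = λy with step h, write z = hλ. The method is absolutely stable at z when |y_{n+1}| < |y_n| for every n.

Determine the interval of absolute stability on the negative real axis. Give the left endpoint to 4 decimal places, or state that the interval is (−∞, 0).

z∈(-2.7083,0).

Set f=λy, z=hλ:
  k1=λy_n ⇒ h·k1=z·y_n;  k2=λ(1+4/5z)y_n ⇒ h·k2=z(1+4/5z)y_n
  y_{n+1}/y_n = 1 + 7/13z + 6/13z(1+4/5z) = 1 + z + 24/65z²
  R(z) = 1 + z + 24/65z².

Find x<0 with |R(x)|<1.
x=-1.31: |R|=0.3236
R=1: x+24/65x²=0 ⇒ x=−65/24=-2.7083; min R=1−1/(4·24/65)=0.3229>−1
Confirm numerically:
  x=-2.295: |R|=0.64975 <1
  x=-1.906: |R|=0.43535 <1
  x=-1.773: |R|=0.38769 <1
  x=-1.143: |R|=0.33938 <1
  x=-3.104: |R|=1.45347 >1
  x=-3.054: |R|=1.38978 >1
So |R|<1 on (-2.7083, 0).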